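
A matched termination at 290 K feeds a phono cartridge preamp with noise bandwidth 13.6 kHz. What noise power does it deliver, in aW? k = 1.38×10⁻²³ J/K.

P_n = kTB = 1.38×10⁻²³ × 290 × 1.36×10⁴ = 5.44×10⁻¹⁷ W = 54.4 aW

54.4 aW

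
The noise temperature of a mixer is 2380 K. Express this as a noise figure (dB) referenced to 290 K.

9.64 dB

F = 1 + T_e/T₀ = 1 + 2380/290 = 9.2069
NF = 10 log₁₀(9.2069) = 9.64 dB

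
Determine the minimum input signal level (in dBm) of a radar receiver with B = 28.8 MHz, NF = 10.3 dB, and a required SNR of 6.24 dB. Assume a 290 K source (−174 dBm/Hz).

−82.9 dBm

Sensitivity = −174 + 10 log₁₀(B) + NF + SNR_min
= −174 + 74.59 + 10.3 + 6.24
= −82.87 dBm → −82.9 dBm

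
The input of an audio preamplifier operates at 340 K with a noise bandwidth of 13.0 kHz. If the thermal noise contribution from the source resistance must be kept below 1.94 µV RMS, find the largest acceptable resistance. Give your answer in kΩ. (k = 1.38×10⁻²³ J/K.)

Johnson–Nyquist: V_n = √(4kTRB) ⇒ R = V_n² / (4kTB)
4kTB = 4 × 1.38×10⁻²³ × 340 × 1.30×10⁴ = 2.44×10⁻¹⁶
R = (1.94×10⁻⁶)² / 2.44×10⁻¹⁶ = 1.54×10⁴ Ω = 15.4 kΩ

15.4 kΩ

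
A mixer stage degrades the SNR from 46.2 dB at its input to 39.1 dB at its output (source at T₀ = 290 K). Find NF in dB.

7.1 dB

NF (dB) = SNR_in(dB) − SNR_out(dB) when the source is at T₀
NF = 46.2 − 39.1 = 7.1 dB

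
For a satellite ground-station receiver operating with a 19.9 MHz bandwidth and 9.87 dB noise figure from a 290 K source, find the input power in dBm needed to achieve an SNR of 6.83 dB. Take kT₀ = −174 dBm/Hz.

−84.3 dBm

Sensitivity = −174 + 10 log₁₀(B) + NF + SNR_min
= −174 + 72.99 + 9.87 + 6.83
= −84.31 dBm → −84.3 dBm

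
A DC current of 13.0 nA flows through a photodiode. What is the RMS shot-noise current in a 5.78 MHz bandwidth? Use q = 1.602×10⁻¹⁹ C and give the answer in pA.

I_n = √(2qI·B)
2qI·B = 2 × 1.602×10⁻¹⁹ × 1.30×10⁻⁸ × 5.78×10⁶ = 2.41×10⁻²⁰ A²
I_n = √(2.41×10⁻²⁰) = 1.55×10⁻¹⁰ A = 155 pA

155 pA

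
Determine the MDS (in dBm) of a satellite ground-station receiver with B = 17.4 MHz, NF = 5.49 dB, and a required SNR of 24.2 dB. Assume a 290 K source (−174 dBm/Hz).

Sensitivity = −174 + 10 log₁₀(B) + NF + SNR_min
= −174 + 72.41 + 5.49 + 24.2
= −71.90 dBm → −71.9 dBm

−71.9 dBm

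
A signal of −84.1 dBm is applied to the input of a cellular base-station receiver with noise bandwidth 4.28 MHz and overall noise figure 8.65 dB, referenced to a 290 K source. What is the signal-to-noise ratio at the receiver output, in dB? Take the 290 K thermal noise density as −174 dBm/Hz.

Noise floor: N = −174 + 10 log₁₀(B) + NF
10 log₁₀(4.28×10⁶) = 66.31 dB
N = −174 + 66.31 + 8.65 = −99.04 dBm
SNR = P_sig − N = −84.1 − (−99.04) = 14.94 dB → 14.9 dB

14.9 dB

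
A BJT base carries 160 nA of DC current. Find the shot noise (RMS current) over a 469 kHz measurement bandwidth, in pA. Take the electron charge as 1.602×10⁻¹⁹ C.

I_n = √(2qI·B)
2qI·B = 2 × 1.602×10⁻¹⁹ × 1.60×10⁻⁷ × 4.69×10⁵ = 2.40×10⁻²⁰ A²
I_n = √(2.40×10⁻²⁰) = 1.55×10⁻¹⁰ A = 155 pA

155 pA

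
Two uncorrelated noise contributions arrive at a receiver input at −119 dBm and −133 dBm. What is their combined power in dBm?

−118.8 dBm

Convert to linear, add, convert back:
P₁ = 1.26×10⁻¹⁵ W, P₂ = 5.01×10⁻¹⁷ W
P_tot = 1.31×10⁻¹⁵ W → 10 log₁₀(P_tot / 10⁻³) = −118.8 dBm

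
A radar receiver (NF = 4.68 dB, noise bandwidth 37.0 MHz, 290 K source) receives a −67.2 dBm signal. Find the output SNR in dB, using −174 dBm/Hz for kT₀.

26.4 dB

Noise floor: N = −174 + 10 log₁₀(B) + NF
10 log₁₀(3.70×10⁷) = 75.68 dB
N = −174 + 75.68 + 4.68 = −93.64 dBm
SNR = P_sig − N = −67.2 − (−93.64) = 26.44 dB → 26.4 dB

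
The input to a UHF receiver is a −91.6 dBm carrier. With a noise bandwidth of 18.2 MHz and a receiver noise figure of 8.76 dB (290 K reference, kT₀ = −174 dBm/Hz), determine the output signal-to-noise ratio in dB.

1.0 dB

Noise floor: N = −174 + 10 log₁₀(B) + NF
10 log₁₀(1.82×10⁷) = 72.6 dB
N = −174 + 72.6 + 8.76 = −92.64 dBm
SNR = P_sig − N = −91.6 − (−92.64) = 1.04 dB → 1.0 dB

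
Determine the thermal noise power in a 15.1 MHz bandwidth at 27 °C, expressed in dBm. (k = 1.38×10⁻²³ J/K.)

−102.0 dBm

T = 27 °C + 273.15 = 300.15 K
P_n = kTB = 1.38×10⁻²³ × 300.15 × 1.51×10⁷ = 6.25×10⁻¹⁴ W
In dBm: 10 log₁₀(6.25×10⁻¹⁴ / 10⁻³) = −102.0 dBm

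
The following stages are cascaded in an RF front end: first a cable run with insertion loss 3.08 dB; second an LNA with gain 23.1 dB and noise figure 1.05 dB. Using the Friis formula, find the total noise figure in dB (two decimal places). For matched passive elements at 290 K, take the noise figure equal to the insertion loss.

Convert to linear (a loss of L dB is a gain of −L dB): F_i = 10^(NF_i/10), G_i = 10^(G_i,dB/10)
  Stage 1: F_1 = 10^(3.08/10) = 2.032, G_1 = 10^(−3.08/10) = 0.4920
  Stage 2: F_2 = 10^(1.05/10) = 1.274, G_2 = 10^(23.1/10) = 204.2
Friis cascade:
  F = 2.032 + (1.274 − 1)/0.4920 = 2.588
NF = 10 log₁₀(2.588) = 4.13 dB

4.13 dB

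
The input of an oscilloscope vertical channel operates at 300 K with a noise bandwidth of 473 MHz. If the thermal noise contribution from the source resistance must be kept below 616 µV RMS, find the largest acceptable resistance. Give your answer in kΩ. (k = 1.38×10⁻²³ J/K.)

48.4 kΩ

Johnson–Nyquist: V_n = √(4kTRB) ⇒ R = V_n² / (4kTB)
4kTB = 4 × 1.38×10⁻²³ × 300 × 4.73×10⁸ = 7.83×10⁻¹²
R = (6.16×10⁻⁴)² / 7.83×10⁻¹² = 4.84×10⁴ Ω = 48.4 kΩ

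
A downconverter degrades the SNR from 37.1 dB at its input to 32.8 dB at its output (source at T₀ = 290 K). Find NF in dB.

NF (dB) = SNR_in(dB) − SNR_out(dB) when the source is at T₀
NF = 37.1 − 32.8 = 4.3 dB

4.3 dB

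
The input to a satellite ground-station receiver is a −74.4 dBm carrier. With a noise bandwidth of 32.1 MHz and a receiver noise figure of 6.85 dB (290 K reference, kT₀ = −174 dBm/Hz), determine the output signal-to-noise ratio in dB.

17.7 dB

Noise floor: N = −174 + 10 log₁₀(B) + NF
10 log₁₀(3.21×10⁷) = 75.07 dB
N = −174 + 75.07 + 6.85 = −92.08 dBm
SNR = P_sig − N = −74.4 − (−92.08) = 17.68 dB → 17.7 dB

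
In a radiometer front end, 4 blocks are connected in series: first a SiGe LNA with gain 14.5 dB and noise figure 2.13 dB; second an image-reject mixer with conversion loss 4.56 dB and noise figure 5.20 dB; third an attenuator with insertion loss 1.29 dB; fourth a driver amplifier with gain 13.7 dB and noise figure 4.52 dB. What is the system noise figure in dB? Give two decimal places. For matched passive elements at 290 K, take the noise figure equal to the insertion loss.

Convert to linear (a loss of L dB is a gain of −L dB): F_i = 10^(NF_i/10), G_i = 10^(G_i,dB/10)
  Stage 1: F_1 = 10^(2.13/10) = 1.633, G_1 = 10^(14.5/10) = 28.18
  Stage 2: F_2 = 10^(5.20/10) = 3.311, G_2 = 10^(−4.56/10) = 0.3499
  Stage 3: F_3 = 10^(1.29/10) = 1.346, G_3 = 10^(−1.29/10) = 0.7430
  Stage 4: F_4 = 10^(4.52/10) = 2.831, G_4 = 10^(13.7/10) = 23.44
Friis cascade:
  F = 1.633 + (3.311 − 1)/28.18 + (1.346 − 1)/9.863 + (2.831 − 1)/7.328 = 2.000
NF = 10 log₁₀(2.000) = 3.01 dB

3.01 dB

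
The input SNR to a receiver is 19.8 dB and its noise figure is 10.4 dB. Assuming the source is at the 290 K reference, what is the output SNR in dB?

By definition F = SNR_in/SNR_out, so in dB: SNR_out = SNR_in − NF
SNR_out = 19.8 − 10.4 = 9.4 dB

9.4 dB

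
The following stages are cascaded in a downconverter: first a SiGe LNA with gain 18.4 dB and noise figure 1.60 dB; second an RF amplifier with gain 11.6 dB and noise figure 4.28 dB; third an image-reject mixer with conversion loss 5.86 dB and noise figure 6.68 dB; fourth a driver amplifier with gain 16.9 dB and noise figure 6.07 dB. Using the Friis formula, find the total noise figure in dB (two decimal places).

Convert to linear (a loss of L dB is a gain of −L dB): F_i = 10^(NF_i/10), G_i = 10^(G_i,dB/10)
  Stage 1: F_1 = 10^(1.60/10) = 1.445, G_1 = 10^(18.4/10) = 69.18
  Stage 2: F_2 = 10^(4.28/10) = 2.679, G_2 = 10^(11.6/10) = 14.45
  Stage 3: F_3 = 10^(6.68/10) = 4.656, G_3 = 10^(−5.86/10) = 0.2594
  Stage 4: F_4 = 10^(6.07/10) = 4.046, G_4 = 10^(16.9/10) = 48.98
Friis cascade:
  F = 1.445 + (2.679 − 1)/69.18 + (4.656 − 1)/1000 + (4.046 − 1)/259.4 = 1.485
NF = 10 log₁₀(1.485) = 1.72 dB

1.72 dB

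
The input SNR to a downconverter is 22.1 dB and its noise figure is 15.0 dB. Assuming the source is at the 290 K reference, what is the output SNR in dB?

By definition F = SNR_in/SNR_out, so in dB: SNR_out = SNR_in − NF
SNR_out = 22.1 − 15.0 = 7.1 dB

7.1 dB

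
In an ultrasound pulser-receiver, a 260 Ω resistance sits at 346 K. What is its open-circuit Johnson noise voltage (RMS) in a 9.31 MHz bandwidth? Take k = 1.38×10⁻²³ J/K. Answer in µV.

V_n = √(4kTRB)
4kTRB = 4 × 1.38×10⁻²³ × 346 × 2.60×10² × 9.31×10⁶ = 4.62×10⁻¹¹ V²
V_n = √(4.62×10⁻¹¹) = 6.80×10⁻⁶ V = 6.80 µV

6.80 µV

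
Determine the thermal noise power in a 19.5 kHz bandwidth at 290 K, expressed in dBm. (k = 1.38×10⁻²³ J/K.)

−131.1 dBm

P_n = kTB = 1.38×10⁻²³ × 290 × 1.95×10⁴ = 7.80×10⁻¹⁷ W
In dBm: 10 log₁₀(7.80×10⁻¹⁷ / 10⁻³) = −131.1 dBm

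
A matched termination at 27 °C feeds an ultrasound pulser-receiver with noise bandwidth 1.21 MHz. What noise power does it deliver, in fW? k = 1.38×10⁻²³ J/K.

T = 27 °C + 273.15 = 300.15 K
P_n = kTB = 1.38×10⁻²³ × 300.15 × 1.21×10⁶ = 5.01×10⁻¹⁵ W = 5.01 fW

5.01 fW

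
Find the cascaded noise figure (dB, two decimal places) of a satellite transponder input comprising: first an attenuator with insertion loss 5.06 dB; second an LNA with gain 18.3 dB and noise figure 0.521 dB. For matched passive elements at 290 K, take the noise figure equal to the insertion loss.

Convert to linear (a loss of L dB is a gain of −L dB): F_i = 10^(NF_i/10), G_i = 10^(G_i,dB/10)
  Stage 1: F_1 = 10^(5.06/10) = 3.206, G_1 = 10^(−5.06/10) = 0.3119
  Stage 2: F_2 = 10^(0.521/10) = 1.127, G_2 = 10^(18.3/10) = 67.61
Friis cascade:
  F = 3.206 + (1.127 − 1)/0.3119 = 3.615
NF = 10 log₁₀(3.615) = 5.58 dB

5.58 dB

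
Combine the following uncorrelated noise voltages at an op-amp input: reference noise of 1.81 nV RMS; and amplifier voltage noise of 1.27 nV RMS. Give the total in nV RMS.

2.21 nV

Uncorrelated sources add in power (mean-square): V_tot = √(ΣV_i²)
V_tot = √[(1.81×10⁻⁹)² + (1.27×10⁻⁹)²] = 2.21×10⁻⁹ V = 2.21 nV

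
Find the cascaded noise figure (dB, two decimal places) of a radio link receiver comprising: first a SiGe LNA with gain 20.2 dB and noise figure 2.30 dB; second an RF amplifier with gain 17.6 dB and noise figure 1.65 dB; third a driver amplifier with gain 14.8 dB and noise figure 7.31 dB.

2.31 dB

Convert to linear (a loss of L dB is a gain of −L dB): F_i = 10^(NF_i/10), G_i = 10^(G_i,dB/10)
  Stage 1: F_1 = 10^(2.30/10) = 1.698, G_1 = 10^(20.2/10) = 104.7
  Stage 2: F_2 = 10^(1.65/10) = 1.462, G_2 = 10^(17.6/10) = 57.54
  Stage 3: F_3 = 10^(7.31/10) = 5.383, G_3 = 10^(14.8/10) = 30.20
Friis cascade:
  F = 1.698 + (1.462 − 1)/104.7 + (5.383 − 1)/6026 = 1.703
NF = 10 log₁₀(1.703) = 2.31 dB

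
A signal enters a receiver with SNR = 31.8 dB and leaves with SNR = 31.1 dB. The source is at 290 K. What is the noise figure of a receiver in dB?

NF (dB) = SNR_in(dB) − SNR_out(dB) when the source is at T₀
NF = 31.8 − 31.1 = 0.7 dB

0.7 dB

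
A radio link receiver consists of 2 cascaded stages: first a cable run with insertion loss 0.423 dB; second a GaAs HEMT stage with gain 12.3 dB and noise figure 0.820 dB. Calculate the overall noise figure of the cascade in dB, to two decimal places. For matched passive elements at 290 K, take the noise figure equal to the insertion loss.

1.24 dB

Convert to linear (a loss of L dB is a gain of −L dB): F_i = 10^(NF_i/10), G_i = 10^(G_i,dB/10)
  Stage 1: F_1 = 10^(0.423/10) = 1.102, G_1 = 10^(−0.423/10) = 0.9072
  Stage 2: F_2 = 10^(0.820/10) = 1.208, G_2 = 10^(12.3/10) = 16.98
Friis cascade:
  F = 1.102 + (1.208 − 1)/0.9072 = 1.331
NF = 10 log₁₀(1.331) = 1.24 dB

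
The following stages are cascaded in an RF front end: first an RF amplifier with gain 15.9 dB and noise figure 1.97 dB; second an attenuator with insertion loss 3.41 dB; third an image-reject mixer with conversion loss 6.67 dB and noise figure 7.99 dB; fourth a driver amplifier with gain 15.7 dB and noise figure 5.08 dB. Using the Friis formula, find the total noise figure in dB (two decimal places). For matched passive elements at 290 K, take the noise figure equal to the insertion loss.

3.95 dB

Convert to linear (a loss of L dB is a gain of −L dB): F_i = 10^(NF_i/10), G_i = 10^(G_i,dB/10)
  Stage 1: F_1 = 10^(1.97/10) = 1.574, G_1 = 10^(15.9/10) = 38.90
  Stage 2: F_2 = 10^(3.41/10) = 2.193, G_2 = 10^(−3.41/10) = 0.4560
  Stage 3: F_3 = 10^(7.99/10) = 6.295, G_3 = 10^(−6.67/10) = 0.2153
  Stage 4: F_4 = 10^(5.08/10) = 3.221, G_4 = 10^(15.7/10) = 37.15
Friis cascade:
  F = 1.574 + (2.193 − 1)/38.90 + (6.295 − 1)/17.74 + (3.221 − 1)/3.819 = 2.485
NF = 10 log₁₀(2.485) = 3.95 dB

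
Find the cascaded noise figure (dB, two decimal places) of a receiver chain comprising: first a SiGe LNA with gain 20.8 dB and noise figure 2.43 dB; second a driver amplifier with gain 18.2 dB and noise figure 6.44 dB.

Convert to linear (a loss of L dB is a gain of −L dB): F_i = 10^(NF_i/10), G_i = 10^(G_i,dB/10)
  Stage 1: F_1 = 10^(2.43/10) = 1.750, G_1 = 10^(20.8/10) = 120.2
  Stage 2: F_2 = 10^(6.44/10) = 4.406, G_2 = 10^(18.2/10) = 66.07
Friis cascade:
  F = 1.750 + (4.406 − 1)/120.2 = 1.778
NF = 10 log₁₀(1.778) = 2.50 dB

2.50 dB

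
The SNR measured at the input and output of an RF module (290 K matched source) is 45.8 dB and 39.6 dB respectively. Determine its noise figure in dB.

NF (dB) = SNR_in(dB) − SNR_out(dB) when the source is at T₀
NF = 45.8 − 39.6 = 6.2 dB

6.2 dB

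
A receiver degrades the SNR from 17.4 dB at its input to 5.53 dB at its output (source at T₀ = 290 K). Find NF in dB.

NF (dB) = SNR_in(dB) − SNR_out(dB) when the source is at T₀
NF = 17.4 − 5.53 = 11.87 dB

11.87 dB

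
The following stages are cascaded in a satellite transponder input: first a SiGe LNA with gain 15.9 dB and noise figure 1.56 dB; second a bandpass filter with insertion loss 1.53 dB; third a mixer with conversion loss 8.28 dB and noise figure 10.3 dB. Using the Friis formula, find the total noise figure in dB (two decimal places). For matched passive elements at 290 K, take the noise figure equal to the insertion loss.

Convert to linear (a loss of L dB is a gain of −L dB): F_i = 10^(NF_i/10), G_i = 10^(G_i,dB/10)
  Stage 1: F_1 = 10^(1.56/10) = 1.432, G_1 = 10^(15.9/10) = 38.90
  Stage 2: F_2 = 10^(1.53/10) = 1.422, G_2 = 10^(−1.53/10) = 0.7031
  Stage 3: F_3 = 10^(10.3/10) = 10.72, G_3 = 10^(−8.28/10) = 0.1486
Friis cascade:
  F = 1.432 + (1.422 − 1)/38.90 + (10.72 − 1)/27.35 = 1.798
NF = 10 log₁₀(1.798) = 2.55 dB

2.55 dB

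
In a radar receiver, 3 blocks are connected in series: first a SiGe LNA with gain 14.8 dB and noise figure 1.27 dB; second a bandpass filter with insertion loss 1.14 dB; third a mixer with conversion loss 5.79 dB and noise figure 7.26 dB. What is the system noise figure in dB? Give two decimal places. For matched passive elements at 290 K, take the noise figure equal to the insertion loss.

Convert to linear (a loss of L dB is a gain of −L dB): F_i = 10^(NF_i/10), G_i = 10^(G_i,dB/10)
  Stage 1: F_1 = 10^(1.27/10) = 1.340, G_1 = 10^(14.8/10) = 30.20
  Stage 2: F_2 = 10^(1.14/10) = 1.300, G_2 = 10^(−1.14/10) = 0.7691
  Stage 3: F_3 = 10^(7.26/10) = 5.321, G_3 = 10^(−5.79/10) = 0.2636
Friis cascade:
  F = 1.340 + (1.300 − 1)/30.20 + (5.321 − 1)/23.23 = 1.536
NF = 10 log₁₀(1.536) = 1.86 dB

1.86 dB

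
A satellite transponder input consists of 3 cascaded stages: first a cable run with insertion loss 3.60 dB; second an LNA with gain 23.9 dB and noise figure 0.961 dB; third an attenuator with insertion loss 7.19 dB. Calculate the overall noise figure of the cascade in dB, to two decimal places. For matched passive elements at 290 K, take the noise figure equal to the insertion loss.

Convert to linear (a loss of L dB is a gain of −L dB): F_i = 10^(NF_i/10), G_i = 10^(G_i,dB/10)
  Stage 1: F_1 = 10^(3.60/10) = 2.291, G_1 = 10^(−3.60/10) = 0.4365
  Stage 2: F_2 = 10^(0.961/10) = 1.248, G_2 = 10^(23.9/10) = 245.5
  Stage 3: F_3 = 10^(7.19/10) = 5.236, G_3 = 10^(−7.19/10) = 0.1910
Friis cascade:
  F = 2.291 + (1.248 − 1)/0.4365 + (5.236 − 1)/107.2 = 2.898
NF = 10 log₁₀(2.898) = 4.62 dB

4.62 dB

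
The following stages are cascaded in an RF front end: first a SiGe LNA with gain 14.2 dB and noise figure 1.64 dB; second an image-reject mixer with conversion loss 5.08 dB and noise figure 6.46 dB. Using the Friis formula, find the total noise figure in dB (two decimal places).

Convert to linear (a loss of L dB is a gain of −L dB): F_i = 10^(NF_i/10), G_i = 10^(G_i,dB/10)
  Stage 1: F_1 = 10^(1.64/10) = 1.459, G_1 = 10^(14.2/10) = 26.30
  Stage 2: F_2 = 10^(6.46/10) = 4.426, G_2 = 10^(−5.08/10) = 0.3105
Friis cascade:
  F = 1.459 + (4.426 − 1)/26.30 = 1.589
NF = 10 log₁₀(1.589) = 2.01 dB

2.01 dB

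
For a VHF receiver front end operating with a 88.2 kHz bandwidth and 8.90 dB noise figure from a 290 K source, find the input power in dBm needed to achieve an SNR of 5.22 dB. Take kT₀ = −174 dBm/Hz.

Sensitivity = −174 + 10 log₁₀(B) + NF + SNR_min
= −174 + 49.45 + 8.90 + 5.22
= −110.43 dBm → −110.4 dBm

−110.4 dBm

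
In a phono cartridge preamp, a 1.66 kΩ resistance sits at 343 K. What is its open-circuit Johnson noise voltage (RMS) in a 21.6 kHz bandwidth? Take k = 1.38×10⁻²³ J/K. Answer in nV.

824 nV

V_n = √(4kTRB)
4kTRB = 4 × 1.38×10⁻²³ × 343 × 1.66×10³ × 2.16×10⁴ = 6.79×10⁻¹³ V²
V_n = √(6.79×10⁻¹³) = 8.24×10⁻⁷ V = 824 nV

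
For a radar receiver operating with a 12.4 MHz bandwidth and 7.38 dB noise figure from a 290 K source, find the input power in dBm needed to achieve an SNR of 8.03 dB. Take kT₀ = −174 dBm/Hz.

−87.7 dBm

Sensitivity = −174 + 10 log₁₀(B) + NF + SNR_min
= −174 + 70.93 + 7.38 + 8.03
= −87.66 dBm → −87.7 dBm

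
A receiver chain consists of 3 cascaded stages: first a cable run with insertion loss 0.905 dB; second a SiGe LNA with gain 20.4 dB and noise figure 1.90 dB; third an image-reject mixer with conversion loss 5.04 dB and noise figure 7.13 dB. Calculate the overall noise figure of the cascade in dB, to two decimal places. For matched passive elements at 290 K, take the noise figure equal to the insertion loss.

Convert to linear (a loss of L dB is a gain of −L dB): F_i = 10^(NF_i/10), G_i = 10^(G_i,dB/10)
  Stage 1: F_1 = 10^(0.905/10) = 1.232, G_1 = 10^(−0.905/10) = 0.8119
  Stage 2: F_2 = 10^(1.90/10) = 1.549, G_2 = 10^(20.4/10) = 109.6
  Stage 3: F_3 = 10^(7.13/10) = 5.164, G_3 = 10^(−5.04/10) = 0.3133
Friis cascade:
  F = 1.232 + (1.549 − 1)/0.8119 + (5.164 − 1)/89.02 = 1.954
NF = 10 log₁₀(1.954) = 2.91 dB

2.91 dB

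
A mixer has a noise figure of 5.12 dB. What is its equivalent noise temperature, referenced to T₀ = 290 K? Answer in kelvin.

F = 10^(5.12/10) = 3.25087
T_e = (F − 1)·T₀ = (3.25087 − 1) × 290 = 653 K

653 K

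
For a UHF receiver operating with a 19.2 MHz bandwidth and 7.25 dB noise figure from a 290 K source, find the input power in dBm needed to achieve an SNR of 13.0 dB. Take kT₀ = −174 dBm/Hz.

Sensitivity = −174 + 10 log₁₀(B) + NF + SNR_min
= −174 + 72.83 + 7.25 + 13.0
= −80.92 dBm → −80.9 dBm

−80.9 dBm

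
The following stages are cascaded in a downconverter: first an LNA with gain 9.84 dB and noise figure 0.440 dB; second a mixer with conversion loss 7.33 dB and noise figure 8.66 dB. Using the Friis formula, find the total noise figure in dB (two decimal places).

Convert to linear (a loss of L dB is a gain of −L dB): F_i = 10^(NF_i/10), G_i = 10^(G_i,dB/10)
  Stage 1: F_1 = 10^(0.440/10) = 1.107, G_1 = 10^(9.84/10) = 9.638
  Stage 2: F_2 = 10^(8.66/10) = 7.345, G_2 = 10^(−7.33/10) = 0.1849
Friis cascade:
  F = 1.107 + (7.345 − 1)/9.638 = 1.765
NF = 10 log₁₀(1.765) = 2.47 dB

2.47 dB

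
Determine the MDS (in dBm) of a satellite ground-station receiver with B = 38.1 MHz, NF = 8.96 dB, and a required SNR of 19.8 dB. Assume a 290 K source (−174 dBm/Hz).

−69.4 dBm

Sensitivity = −174 + 10 log₁₀(B) + NF + SNR_min
= −174 + 75.81 + 8.96 + 19.8
= −69.43 dBm → −69.4 dBm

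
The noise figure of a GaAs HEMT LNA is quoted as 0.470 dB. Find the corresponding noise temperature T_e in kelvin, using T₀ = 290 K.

F = 10^(0.470/10) = 1.11429
T_e = (F − 1)·T₀ = (1.11429 − 1) × 290 = 33.1 K

33.1 K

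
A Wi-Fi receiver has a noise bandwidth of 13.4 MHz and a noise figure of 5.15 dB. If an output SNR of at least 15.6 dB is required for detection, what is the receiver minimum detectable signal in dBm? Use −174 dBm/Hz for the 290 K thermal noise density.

−82.0 dBm

Sensitivity = −174 + 10 log₁₀(B) + NF + SNR_min
= −174 + 71.27 + 5.15 + 15.6
= −81.98 dBm → −82.0 dBm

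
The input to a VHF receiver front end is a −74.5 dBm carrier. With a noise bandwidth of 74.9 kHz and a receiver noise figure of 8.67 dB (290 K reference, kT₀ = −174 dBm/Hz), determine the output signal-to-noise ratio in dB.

Noise floor: N = −174 + 10 log₁₀(B) + NF
10 log₁₀(7.49×10⁴) = 48.74 dB
N = −174 + 48.74 + 8.67 = −116.59 dBm
SNR = P_sig − N = −74.5 − (−116.59) = 42.09 dB → 42.1 dB

42.1 dB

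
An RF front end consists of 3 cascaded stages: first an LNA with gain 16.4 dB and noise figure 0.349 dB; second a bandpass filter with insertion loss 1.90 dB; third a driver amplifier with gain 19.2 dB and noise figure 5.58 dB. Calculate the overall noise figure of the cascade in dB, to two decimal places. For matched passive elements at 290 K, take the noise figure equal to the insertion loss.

0.75 dB

Convert to linear (a loss of L dB is a gain of −L dB): F_i = 10^(NF_i/10), G_i = 10^(G_i,dB/10)
  Stage 1: F_1 = 10^(0.349/10) = 1.084, G_1 = 10^(16.4/10) = 43.65
  Stage 2: F_2 = 10^(1.90/10) = 1.549, G_2 = 10^(−1.90/10) = 0.6457
  Stage 3: F_3 = 10^(5.58/10) = 3.614, G_3 = 10^(19.2/10) = 83.18
Friis cascade:
  F = 1.084 + (1.549 − 1)/43.65 + (3.614 − 1)/28.18 = 1.189
NF = 10 log₁₀(1.189) = 0.75 dB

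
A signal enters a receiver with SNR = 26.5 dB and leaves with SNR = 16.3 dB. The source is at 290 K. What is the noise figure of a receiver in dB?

NF (dB) = SNR_in(dB) − SNR_out(dB) when the source is at T₀
NF = 26.5 − 16.3 = 10.2 dB

10.2 dB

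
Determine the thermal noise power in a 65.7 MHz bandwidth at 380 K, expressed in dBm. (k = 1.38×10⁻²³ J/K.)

P_n = kTB = 1.38×10⁻²³ × 380 × 6.57×10⁷ = 3.45×10⁻¹³ W
In dBm: 10 log₁₀(3.45×10⁻¹³ / 10⁻³) = −94.6 dBm

−94.6 dBm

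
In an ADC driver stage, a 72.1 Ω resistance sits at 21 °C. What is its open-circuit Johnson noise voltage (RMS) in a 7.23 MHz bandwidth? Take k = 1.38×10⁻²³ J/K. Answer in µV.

2.91 µV

T = 21 °C + 273.15 = 294.15 K
V_n = √(4kTRB)
4kTRB = 4 × 1.38×10⁻²³ × 294.15 × 7.21×10¹ × 7.23×10⁶ = 8.46×10⁻¹² V²
V_n = √(8.46×10⁻¹²) = 2.91×10⁻⁶ V = 2.91 µV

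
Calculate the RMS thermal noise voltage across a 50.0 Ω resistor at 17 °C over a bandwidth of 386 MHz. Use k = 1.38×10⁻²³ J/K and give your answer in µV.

17.6 µV

T = 17 °C + 273.15 = 290.15 K
V_n = √(4kTRB)
4kTRB = 4 × 1.38×10⁻²³ × 290.15 × 5.00×10¹ × 3.86×10⁸ = 3.09×10⁻¹⁰ V²
V_n = √(3.09×10⁻¹⁰) = 1.76×10⁻⁵ V = 17.6 µV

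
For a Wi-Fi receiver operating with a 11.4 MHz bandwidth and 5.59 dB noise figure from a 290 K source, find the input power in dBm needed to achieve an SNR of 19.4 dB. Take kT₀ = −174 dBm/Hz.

−78.4 dBm

Sensitivity = −174 + 10 log₁₀(B) + NF + SNR_min
= −174 + 70.57 + 5.59 + 19.4
= −78.44 dBm → −78.4 dBm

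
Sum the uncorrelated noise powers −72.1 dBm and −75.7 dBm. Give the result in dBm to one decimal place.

−70.5 dBm

Convert to linear, add, convert back:
P₁ = 6.17×10⁻¹¹ W, P₂ = 2.69×10⁻¹¹ W
P_tot = 8.86×10⁻¹¹ W → 10 log₁₀(P_tot / 10⁻³) = −70.5 dBm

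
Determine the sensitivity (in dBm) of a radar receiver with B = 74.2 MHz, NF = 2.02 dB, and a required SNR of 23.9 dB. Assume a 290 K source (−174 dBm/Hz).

Sensitivity = −174 + 10 log₁₀(B) + NF + SNR_min
= −174 + 78.7 + 2.02 + 23.9
= −69.38 dBm → −69.4 dBm

−69.4 dBm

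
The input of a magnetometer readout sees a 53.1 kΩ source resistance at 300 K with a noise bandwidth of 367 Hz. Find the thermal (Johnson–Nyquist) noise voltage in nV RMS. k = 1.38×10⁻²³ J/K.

V_n = √(4kTRB)
4kTRB = 4 × 1.38×10⁻²³ × 300 × 5.31×10⁴ × 3.67×10² = 3.23×10⁻¹³ V²
V_n = √(3.23×10⁻¹³) = 5.68×10⁻⁷ V = 568 nV

568 nV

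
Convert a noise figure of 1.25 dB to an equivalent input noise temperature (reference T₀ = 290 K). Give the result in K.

F = 10^(1.25/10) = 1.33352
T_e = (F − 1)·T₀ = (1.33352 − 1) × 290 = 96.7 K

96.7 K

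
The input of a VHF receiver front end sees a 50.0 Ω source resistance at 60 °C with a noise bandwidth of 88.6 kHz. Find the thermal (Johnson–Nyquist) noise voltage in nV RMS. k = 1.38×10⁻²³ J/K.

T = 60 °C + 273.15 = 333.15 K
V_n = √(4kTRB)
4kTRB = 4 × 1.38×10⁻²³ × 333.15 × 5.00×10¹ × 8.86×10⁴ = 8.15×10⁻¹⁴ V²
V_n = √(8.15×10⁻¹⁴) = 2.85×10⁻⁷ V = 285 nV

285 nV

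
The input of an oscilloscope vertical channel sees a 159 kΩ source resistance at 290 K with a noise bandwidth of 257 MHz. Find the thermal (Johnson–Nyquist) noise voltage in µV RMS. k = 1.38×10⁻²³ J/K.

809 µV

V_n = √(4kTRB)
4kTRB = 4 × 1.38×10⁻²³ × 290 × 1.59×10⁵ × 2.57×10⁸ = 6.54×10⁻⁷ V²
V_n = √(6.54×10⁻⁷) = 8.09×10⁻⁴ V = 809 µV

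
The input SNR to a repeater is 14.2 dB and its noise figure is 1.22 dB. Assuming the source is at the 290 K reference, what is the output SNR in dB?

12.98 dB

By definition F = SNR_in/SNR_out, so in dB: SNR_out = SNR_in − NF
SNR_out = 14.2 − 1.22 = 12.98 dB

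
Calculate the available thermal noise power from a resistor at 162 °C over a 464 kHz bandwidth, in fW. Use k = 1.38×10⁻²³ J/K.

2.79 fW

T = 162 °C + 273.15 = 435.15 K
P_n = kTB = 1.38×10⁻²³ × 435.15 × 4.64×10⁵ = 2.79×10⁻¹⁵ W = 2.79 fW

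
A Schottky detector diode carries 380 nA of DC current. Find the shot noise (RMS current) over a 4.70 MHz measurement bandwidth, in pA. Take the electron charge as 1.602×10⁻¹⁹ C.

756 pA

I_n = √(2qI·B)
2qI·B = 2 × 1.602×10⁻¹⁹ × 3.80×10⁻⁷ × 4.70×10⁶ = 5.72×10⁻¹⁹ A²
I_n = √(5.72×10⁻¹⁹) = 7.56×10⁻¹⁰ A = 756 pA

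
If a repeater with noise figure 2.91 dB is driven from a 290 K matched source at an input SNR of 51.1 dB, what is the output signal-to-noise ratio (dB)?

By definition F = SNR_in/SNR_out, so in dB: SNR_out = SNR_in − NF
SNR_out = 51.1 − 2.91 = 48.19 dB

48.19 dB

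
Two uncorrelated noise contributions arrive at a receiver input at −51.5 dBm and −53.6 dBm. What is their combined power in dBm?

Convert to linear, add, convert back:
P₁ = 7.08×10⁻⁹ W, P₂ = 4.37×10⁻⁹ W
P_tot = 1.14×10⁻⁸ W → 10 log₁₀(P_tot / 10⁻³) = −49.4 dBm

−49.4 dBm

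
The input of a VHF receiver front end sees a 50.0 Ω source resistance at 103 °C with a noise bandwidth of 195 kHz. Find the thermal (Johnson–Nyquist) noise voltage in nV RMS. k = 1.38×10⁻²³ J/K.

450 nV

T = 103 °C + 273.15 = 376.15 K
V_n = √(4kTRB)
4kTRB = 4 × 1.38×10⁻²³ × 376.15 × 5.00×10¹ × 1.95×10⁵ = 2.02×10⁻¹³ V²
V_n = √(2.02×10⁻¹³) = 4.50×10⁻⁷ V = 450 nV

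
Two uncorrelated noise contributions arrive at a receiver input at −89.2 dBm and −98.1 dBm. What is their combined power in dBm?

Convert to linear, add, convert back:
P₁ = 1.20×10⁻¹² W, P₂ = 1.55×10⁻¹³ W
P_tot = 1.36×10⁻¹² W → 10 log₁₀(P_tot / 10⁻³) = −88.7 dBm

−88.7 dBm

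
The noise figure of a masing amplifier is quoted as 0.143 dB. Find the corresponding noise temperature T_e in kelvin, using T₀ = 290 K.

9.71 K

F = 10^(0.143/10) = 1.03348
T_e = (F − 1)·T₀ = (1.03348 − 1) × 290 = 9.71 K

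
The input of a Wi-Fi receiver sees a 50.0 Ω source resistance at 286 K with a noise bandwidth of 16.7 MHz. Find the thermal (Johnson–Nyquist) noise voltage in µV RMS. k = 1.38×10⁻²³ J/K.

3.63 µV

V_n = √(4kTRB)
4kTRB = 4 × 1.38×10⁻²³ × 286 × 5.00×10¹ × 1.67×10⁷ = 1.32×10⁻¹¹ V²
V_n = √(1.32×10⁻¹¹) = 3.63×10⁻⁶ V = 3.63 µV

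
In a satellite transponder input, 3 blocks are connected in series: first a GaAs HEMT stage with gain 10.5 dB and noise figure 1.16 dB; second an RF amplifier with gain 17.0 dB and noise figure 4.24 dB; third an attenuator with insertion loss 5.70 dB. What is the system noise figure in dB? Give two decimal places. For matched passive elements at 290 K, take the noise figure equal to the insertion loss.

1.64 dB

Convert to linear (a loss of L dB is a gain of −L dB): F_i = 10^(NF_i/10), G_i = 10^(G_i,dB/10)
  Stage 1: F_1 = 10^(1.16/10) = 1.306, G_1 = 10^(10.5/10) = 11.22
  Stage 2: F_2 = 10^(4.24/10) = 2.655, G_2 = 10^(17.0/10) = 50.12
  Stage 3: F_3 = 10^(5.70/10) = 3.715, G_3 = 10^(−5.70/10) = 0.2692
Friis cascade:
  F = 1.306 + (2.655 − 1)/11.22 + (3.715 − 1)/562.3 = 1.458
NF = 10 log₁₀(1.458) = 1.64 dB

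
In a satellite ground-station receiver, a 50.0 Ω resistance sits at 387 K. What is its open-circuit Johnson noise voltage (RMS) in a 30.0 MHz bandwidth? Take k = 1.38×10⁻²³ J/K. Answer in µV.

V_n = √(4kTRB)
4kTRB = 4 × 1.38×10⁻²³ × 387 × 5.00×10¹ × 3.00×10⁷ = 3.20×10⁻¹¹ V²
V_n = √(3.20×10⁻¹¹) = 5.66×10⁻⁶ V = 5.66 µV

5.66 µV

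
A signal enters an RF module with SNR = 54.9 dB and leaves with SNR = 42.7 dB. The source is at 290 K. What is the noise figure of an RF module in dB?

12.2 dB

NF (dB) = SNR_in(dB) − SNR_out(dB) when the source is at T₀
NF = 54.9 − 42.7 = 12.2 dB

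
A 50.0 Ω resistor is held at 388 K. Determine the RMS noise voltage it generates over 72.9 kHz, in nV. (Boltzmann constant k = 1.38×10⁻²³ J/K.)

V_n = √(4kTRB)
4kTRB = 4 × 1.38×10⁻²³ × 388 × 5.00×10¹ × 7.29×10⁴ = 7.81×10⁻¹⁴ V²
V_n = √(7.81×10⁻¹⁴) = 2.79×10⁻⁷ V = 279 nV

279 nV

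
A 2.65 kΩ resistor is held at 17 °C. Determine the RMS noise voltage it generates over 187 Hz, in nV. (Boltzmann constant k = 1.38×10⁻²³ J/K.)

T = 17 °C + 273.15 = 290.15 K
V_n = √(4kTRB)
4kTRB = 4 × 1.38×10⁻²³ × 290.15 × 2.65×10³ × 1.87×10² = 7.94×10⁻¹⁵ V²
V_n = √(7.94×10⁻¹⁵) = 8.91×10⁻⁸ V = 89.1 nV

89.1 nV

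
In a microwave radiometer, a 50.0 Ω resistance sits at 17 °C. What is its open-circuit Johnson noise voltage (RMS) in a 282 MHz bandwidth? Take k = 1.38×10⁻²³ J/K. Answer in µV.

15.0 µV

T = 17 °C + 273.15 = 290.15 K
V_n = √(4kTRB)
4kTRB = 4 × 1.38×10⁻²³ × 290.15 × 5.00×10¹ × 2.82×10⁸ = 2.26×10⁻¹⁰ V²
V_n = √(2.26×10⁻¹⁰) = 1.50×10⁻⁵ V = 15.0 µV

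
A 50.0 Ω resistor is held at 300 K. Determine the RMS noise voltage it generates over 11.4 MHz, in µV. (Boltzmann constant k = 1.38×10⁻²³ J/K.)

V_n = √(4kTRB)
4kTRB = 4 × 1.38×10⁻²³ × 300 × 5.00×10¹ × 1.14×10⁷ = 9.44×10⁻¹² V²
V_n = √(9.44×10⁻¹²) = 3.07×10⁻⁶ V = 3.07 µV

3.07 µV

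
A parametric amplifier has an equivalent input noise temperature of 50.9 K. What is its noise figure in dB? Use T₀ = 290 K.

0.702 dB

F = 1 + T_e/T₀ = 1 + 50.9/290 = 1.17552
NF = 10 log₁₀(1.17552) = 0.702 dB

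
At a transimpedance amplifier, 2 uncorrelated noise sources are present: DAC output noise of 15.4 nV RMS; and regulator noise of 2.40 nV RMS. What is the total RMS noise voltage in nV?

Uncorrelated sources add in power (mean-square): V_tot = √(ΣV_i²)
V_tot = √[(1.54×10⁻⁸)² + (2.40×10⁻⁹)²] = 1.56×10⁻⁸ V = 15.6 nV

15.6 nV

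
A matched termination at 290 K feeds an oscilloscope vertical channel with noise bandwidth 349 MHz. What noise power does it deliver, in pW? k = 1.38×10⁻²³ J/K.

P_n = kTB = 1.38×10⁻²³ × 290 × 3.49×10⁸ = 1.40×10⁻¹² W = 1.40 pW

1.40 pW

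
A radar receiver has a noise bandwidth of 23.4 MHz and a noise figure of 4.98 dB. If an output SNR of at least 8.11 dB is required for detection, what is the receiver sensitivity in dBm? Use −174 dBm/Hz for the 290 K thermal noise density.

−87.2 dBm

Sensitivity = −174 + 10 log₁₀(B) + NF + SNR_min
= −174 + 73.69 + 4.98 + 8.11
= −87.22 dBm → −87.2 dBm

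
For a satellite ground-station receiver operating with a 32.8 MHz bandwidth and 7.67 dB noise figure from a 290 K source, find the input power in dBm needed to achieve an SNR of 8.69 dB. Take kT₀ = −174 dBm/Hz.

Sensitivity = −174 + 10 log₁₀(B) + NF + SNR_min
= −174 + 75.16 + 7.67 + 8.69
= −82.48 dBm → −82.5 dBm

−82.5 dBm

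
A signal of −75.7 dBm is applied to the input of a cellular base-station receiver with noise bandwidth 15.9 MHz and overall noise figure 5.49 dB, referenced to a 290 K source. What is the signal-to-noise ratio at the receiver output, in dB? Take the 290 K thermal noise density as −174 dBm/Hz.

20.8 dB

Noise floor: N = −174 + 10 log₁₀(B) + NF
10 log₁₀(1.59×10⁷) = 72.01 dB
N = −174 + 72.01 + 5.49 = −96.50 dBm
SNR = P_sig − N = −75.7 − (−96.50) = 20.80 dB → 20.8 dB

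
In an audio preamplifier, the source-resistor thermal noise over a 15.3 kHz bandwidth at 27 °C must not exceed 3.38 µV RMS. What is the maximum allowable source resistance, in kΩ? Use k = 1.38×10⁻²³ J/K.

T = 27 °C + 273.15 = 300.15 K
Johnson–Nyquist: V_n = √(4kTRB) ⇒ R = V_n² / (4kTB)
4kTB = 4 × 1.38×10⁻²³ × 300.15 × 1.53×10⁴ = 2.53×10⁻¹⁶
R = (3.38×10⁻⁶)² / 2.53×10⁻¹⁶ = 4.51×10⁴ Ω = 45.1 kΩ

45.1 kΩ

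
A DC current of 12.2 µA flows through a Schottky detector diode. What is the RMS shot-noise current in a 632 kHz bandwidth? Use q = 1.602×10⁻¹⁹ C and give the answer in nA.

1.57 nA

I_n = √(2qI·B)
2qI·B = 2 × 1.602×10⁻¹⁹ × 1.22×10⁻⁵ × 6.32×10⁵ = 2.47×10⁻¹⁸ A²
I_n = √(2.47×10⁻¹⁸) = 1.57×10⁻⁹ A = 1.57 nA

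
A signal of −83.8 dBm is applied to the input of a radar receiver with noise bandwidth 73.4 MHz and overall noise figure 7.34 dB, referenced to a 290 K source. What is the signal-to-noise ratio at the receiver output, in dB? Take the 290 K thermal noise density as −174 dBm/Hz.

Noise floor: N = −174 + 10 log₁₀(B) + NF
10 log₁₀(7.34×10⁷) = 78.66 dB
N = −174 + 78.66 + 7.34 = −88.00 dBm
SNR = P_sig − N = −83.8 − (−88.00) = 4.20 dB → 4.2 dB

4.2 dB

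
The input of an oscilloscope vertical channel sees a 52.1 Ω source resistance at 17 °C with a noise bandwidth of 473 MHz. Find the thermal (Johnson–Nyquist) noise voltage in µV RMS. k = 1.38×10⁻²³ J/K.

19.9 µV

T = 17 °C + 273.15 = 290.15 K
V_n = √(4kTRB)
4kTRB = 4 × 1.38×10⁻²³ × 290.15 × 5.21×10¹ × 4.73×10⁸ = 3.95×10⁻¹⁰ V²
V_n = √(3.95×10⁻¹⁰) = 1.99×10⁻⁵ V = 19.9 µV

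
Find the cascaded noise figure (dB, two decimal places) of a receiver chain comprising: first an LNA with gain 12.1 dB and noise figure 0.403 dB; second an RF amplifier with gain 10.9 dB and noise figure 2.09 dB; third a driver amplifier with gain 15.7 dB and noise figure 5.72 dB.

0.60 dB

Convert to linear (a loss of L dB is a gain of −L dB): F_i = 10^(NF_i/10), G_i = 10^(G_i,dB/10)
  Stage 1: F_1 = 10^(0.403/10) = 1.097, G_1 = 10^(12.1/10) = 16.22
  Stage 2: F_2 = 10^(2.09/10) = 1.618, G_2 = 10^(10.9/10) = 12.30
  Stage 3: F_3 = 10^(5.72/10) = 3.733, G_3 = 10^(15.7/10) = 37.15
Friis cascade:
  F = 1.097 + (1.618 − 1)/16.22 + (3.733 − 1)/199.5 = 1.149
NF = 10 log₁₀(1.149) = 0.60 dB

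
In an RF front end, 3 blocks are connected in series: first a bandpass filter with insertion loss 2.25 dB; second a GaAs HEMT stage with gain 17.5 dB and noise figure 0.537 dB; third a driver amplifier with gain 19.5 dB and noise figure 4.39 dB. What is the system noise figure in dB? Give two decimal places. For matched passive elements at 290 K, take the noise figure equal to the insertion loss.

2.90 dB

Convert to linear (a loss of L dB is a gain of −L dB): F_i = 10^(NF_i/10), G_i = 10^(G_i,dB/10)
  Stage 1: F_1 = 10^(2.25/10) = 1.679, G_1 = 10^(−2.25/10) = 0.5957
  Stage 2: F_2 = 10^(0.537/10) = 1.132, G_2 = 10^(17.5/10) = 56.23
  Stage 3: F_3 = 10^(4.39/10) = 2.748, G_3 = 10^(19.5/10) = 89.13
Friis cascade:
  F = 1.679 + (1.132 − 1)/0.5957 + (2.748 − 1)/33.50 = 1.952
NF = 10 log₁₀(1.952) = 2.90 dB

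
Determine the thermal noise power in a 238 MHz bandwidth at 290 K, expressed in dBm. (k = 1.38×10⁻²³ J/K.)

−90.2 dBm

P_n = kTB = 1.38×10⁻²³ × 290 × 2.38×10⁸ = 9.52×10⁻¹³ W
In dBm: 10 log₁₀(9.52×10⁻¹³ / 10⁻³) = −90.2 dBm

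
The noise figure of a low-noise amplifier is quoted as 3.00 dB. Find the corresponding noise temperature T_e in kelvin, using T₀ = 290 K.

289 K

F = 10^(3.00/10) = 1.99526
T_e = (F − 1)·T₀ = (1.99526 − 1) × 290 = 289 K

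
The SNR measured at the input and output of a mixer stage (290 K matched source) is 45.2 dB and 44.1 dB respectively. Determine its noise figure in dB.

1.1 dB

NF (dB) = SNR_in(dB) − SNR_out(dB) when the source is at T₀
NF = 45.2 − 44.1 = 1.1 dB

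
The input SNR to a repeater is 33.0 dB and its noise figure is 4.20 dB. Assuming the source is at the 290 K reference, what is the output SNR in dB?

By definition F = SNR_in/SNR_out, so in dB: SNR_out = SNR_in − NF
SNR_out = 33.0 − 4.20 = 28.80 dB

28.80 dB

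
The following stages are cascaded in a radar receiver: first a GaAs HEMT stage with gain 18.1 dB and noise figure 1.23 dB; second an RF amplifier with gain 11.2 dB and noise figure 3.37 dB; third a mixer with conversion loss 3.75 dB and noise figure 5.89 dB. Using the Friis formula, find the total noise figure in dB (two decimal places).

Convert to linear (a loss of L dB is a gain of −L dB): F_i = 10^(NF_i/10), G_i = 10^(G_i,dB/10)
  Stage 1: F_1 = 10^(1.23/10) = 1.327, G_1 = 10^(18.1/10) = 64.57
  Stage 2: F_2 = 10^(3.37/10) = 2.173, G_2 = 10^(11.2/10) = 13.18
  Stage 3: F_3 = 10^(5.89/10) = 3.882, G_3 = 10^(−3.75/10) = 0.4217
Friis cascade:
  F = 1.327 + (2.173 − 1)/64.57 + (3.882 − 1)/851.1 = 1.349
NF = 10 log₁₀(1.349) = 1.30 dB

1.30 dB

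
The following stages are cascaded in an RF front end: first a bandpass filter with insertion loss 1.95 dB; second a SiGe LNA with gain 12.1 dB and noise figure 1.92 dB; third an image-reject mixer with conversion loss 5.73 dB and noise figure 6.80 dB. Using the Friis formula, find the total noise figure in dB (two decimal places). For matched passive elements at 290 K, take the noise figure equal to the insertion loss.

Convert to linear (a loss of L dB is a gain of −L dB): F_i = 10^(NF_i/10), G_i = 10^(G_i,dB/10)
  Stage 1: F_1 = 10^(1.95/10) = 1.567, G_1 = 10^(−1.95/10) = 0.6383
  Stage 2: F_2 = 10^(1.92/10) = 1.556, G_2 = 10^(12.1/10) = 16.22
  Stage 3: F_3 = 10^(6.80/10) = 4.786, G_3 = 10^(−5.73/10) = 0.2673
Friis cascade:
  F = 1.567 + (1.556 − 1)/0.6383 + (4.786 − 1)/10.35 = 2.804
NF = 10 log₁₀(2.804) = 4.48 dB

4.48 dB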